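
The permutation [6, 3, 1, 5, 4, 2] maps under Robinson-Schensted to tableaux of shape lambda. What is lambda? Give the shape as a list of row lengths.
[2, 2, 1, 1]

Row-insert each entry into an empty tableau.

After inserting 6: P = [[6]].
After inserting 3: P = [[3], [6]].
After inserting 1: P = [[1], [3], [6]].
After inserting 5: P = [[1, 5], [3], [6]].
After inserting 4: P = [[1, 4], [3, 5], [6]].
After inserting 2: P = [[1, 2], [3, 4], [5], [6]].

The final insertion tableau P = [[1, 2], [3, 4], [5], [6]] has shape [2, 2, 1, 1].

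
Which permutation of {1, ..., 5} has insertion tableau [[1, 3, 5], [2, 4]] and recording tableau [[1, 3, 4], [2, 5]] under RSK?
Reverse the RSK construction: for i from n down to 1, find the cell of Q containing i, remove the entry at that cell from P, and reverse-bump it up through P; the value ejected from row 1 is w(i).

Step i=5: Q has 5 at row 2, column 2; remove 4 from row 2 of P and reverse-bump: 4 enters row 1 and ejects 3. So w(5) = 3. P is now [[1, 4, 5], [2]].
Step i=4: Q has 4 at row 1, column 3; remove that cell from P, ejecting 5. So w(4) = 5. P is now [[1, 4], [2]].
Step i=3: Q has 3 at row 1, column 2; remove that cell from P, ejecting 4. So w(3) = 4. P is now [[1], [2]].
Step i=2: Q has 2 at row 2, column 1; remove 2 from row 2 of P and reverse-bump: 2 enters row 1 and ejects 1. So w(2) = 1. P is now [[2]].
Step i=1: Q has 1 at row 1, column 1; remove that cell from P, ejecting 2. So w(1) = 2. P is now [].

So w = 2 1 4 5 3.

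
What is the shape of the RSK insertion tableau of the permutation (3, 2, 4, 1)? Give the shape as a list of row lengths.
[2, 1, 1]

RSK row insertion gives P = [[1, 4], [2], [3]], which has shape [2, 1, 1].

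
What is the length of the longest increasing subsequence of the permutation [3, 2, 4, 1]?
2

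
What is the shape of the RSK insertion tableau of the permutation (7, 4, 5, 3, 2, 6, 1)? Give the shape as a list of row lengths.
[3, 1, 1, 1, 1]

Row-insert each entry into an empty tableau.

After inserting 7: P = [[7]].
After inserting 4: P = [[4], [7]].
After inserting 5: P = [[4, 5], [7]].
After inserting 3: P = [[3, 5], [4], [7]].
After inserting 2: P = [[2, 5], [3], [4], [7]].
After inserting 6: P = [[2, 5, 6], [3], [4], [7]].
After inserting 1: P = [[1, 5, 6], [2], [3], [4], [7]].

The final insertion tableau P = [[1, 5, 6], [2], [3], [4], [7]] has shape [3, 1, 1, 1, 1].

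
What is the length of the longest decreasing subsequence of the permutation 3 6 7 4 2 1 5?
4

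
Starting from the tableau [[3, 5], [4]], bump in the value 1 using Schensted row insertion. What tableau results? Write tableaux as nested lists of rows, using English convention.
[[1, 5], [3], [4]]

In row 1, 1 replaces 3 (the leftmost entry greater than 1); 3 is bumped to row 2. In row 2, 3 replaces 4 (the leftmost entry greater than 3); 4 is bumped to row 3. 4 starts a new row 3. The new tableau is [[1, 5], [3], [4]].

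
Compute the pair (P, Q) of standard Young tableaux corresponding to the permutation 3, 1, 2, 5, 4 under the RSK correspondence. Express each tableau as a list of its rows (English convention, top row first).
Insert each entry of the permutation into P by Schensted row insertion, recording in Q the position of each new cell.

Insert 3: appended to row 1. P = [[3]], Q = [[1]].
Insert 1: 1 bumps 3 from row 1; 3 starts row 2. P = [[1], [3]], Q = [[1], [2]].
Insert 2: appended to row 1. P = [[1, 2], [3]], Q = [[1, 3], [2]].
Insert 5: appended to row 1. P = [[1, 2, 5], [3]], Q = [[1, 3, 4], [2]].
Insert 4: 4 bumps 5 from row 1; 5 appends to row 2. P = [[1, 2, 4], [3, 5]], Q = [[1, 3, 4], [2, 5]].

So P = [[1, 2, 4], [3, 5]], Q = [[1, 3, 4], [2, 5]].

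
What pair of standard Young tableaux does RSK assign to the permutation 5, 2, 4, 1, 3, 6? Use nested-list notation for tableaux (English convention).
P = [[1, 3, 6], [2, 4], [5]], Q = [[1, 3, 6], [2, 5], [4]]

Insert each entry of the permutation into P by Schensted row insertion, recording in Q the position of each new cell.

Insert 5: appended to row 1. P = [[5]], Q = [[1]].
Insert 2: 2 bumps 5 from row 1; 5 starts row 2. P = [[2], [5]], Q = [[1], [2]].
Insert 4: appended to row 1. P = [[2, 4], [5]], Q = [[1, 3], [2]].
Insert 1: 1 bumps 2 from row 1; 2 bumps 5 from row 2; 5 starts row 3. P = [[1, 4], [2], [5]], Q = [[1, 3], [2], [4]].
Insert 3: 3 bumps 4 from row 1; 4 appends to row 2. P = [[1, 3], [2, 4], [5]], Q = [[1, 3], [2, 5], [4]].
Insert 6: appended to row 1. P = [[1, 3, 6], [2, 4], [5]], Q = [[1, 3, 6], [2, 5], [4]].

So P = [[1, 3, 6], [2, 4], [5]], Q = [[1, 3, 6], [2, 5], [4]].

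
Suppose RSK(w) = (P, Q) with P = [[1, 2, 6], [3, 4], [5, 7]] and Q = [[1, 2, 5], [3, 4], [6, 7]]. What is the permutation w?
Reverse the RSK construction: for i from n down to 1, find the cell of Q containing i, remove the entry at that cell from P, and reverse-bump it up through P; the value ejected from row 1 is w(i).

Step i=7: Q has 7 at row 3, column 2; remove 7 from row 3 of P and reverse-bump: 7 enters row 2 and ejects 4; 4 enters row 1 and ejects 2. So w(7) = 2. P is now [[1, 4, 6], [3, 7], [5]].
Step i=6: Q has 6 at row 3, column 1; remove 5 from row 3 of P and reverse-bump: 5 enters row 2 and ejects 3; 3 enters row 1 and ejects 1. So w(6) = 1. P is now [[3, 4, 6], [5, 7]].
Step i=5: Q has 5 at row 1, column 3; remove that cell from P, ejecting 6. So w(5) = 6. P is now [[3, 4], [5, 7]].
Step i=4: Q has 4 at row 2, column 2; remove 7 from row 2 of P and reverse-bump: 7 enters row 1 and ejects 4. So w(4) = 4. P is now [[3, 7], [5]].
Step i=3: Q has 3 at row 2, column 1; remove 5 from row 2 of P and reverse-bump: 5 enters row 1 and ejects 3. So w(3) = 3. P is now [[5, 7]].
Step i=2: Q has 2 at row 1, column 2; remove that cell from P, ejecting 7. So w(2) = 7. P is now [[5]].
Step i=1: Q has 1 at row 1, column 1; remove that cell from P, ejecting 5. So w(1) = 5. P is now [].

So w = 5 7 3 4 6 1 2.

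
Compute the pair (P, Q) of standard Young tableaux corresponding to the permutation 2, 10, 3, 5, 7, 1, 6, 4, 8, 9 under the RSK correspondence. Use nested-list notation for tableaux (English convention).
P = [[1, 3, 4, 6, 8, 9], [2, 5], [7], [10]], Q = [[1, 2, 4, 5, 9, 10], [3, 7], [6], [8]]

Insert each entry of the permutation into P by Schensted row insertion, recording in Q the position of each new cell.

Insert 2: appended to row 1. P = [[2]].
Insert 10: appended to row 1. P = [[2, 10]].
Insert 3: 3 bumps 10 from row 1; 10 starts row 2. P = [[2, 3], [10]].
Insert 5: appended to row 1. P = [[2, 3, 5], [10]].
Insert 7: appended to row 1. P = [[2, 3, 5, 7], [10]].
Insert 1: 1 bumps 2 from row 1; 2 bumps 10 from row 2; 10 starts row 3. P = [[1, 3, 5, 7], [2], [10]].
Insert 6: 6 bumps 7 from row 1; 7 appends to row 2. P = [[1, 3, 5, 6], [2, 7], [10]].
Insert 4: 4 bumps 5 from row 1; 5 bumps 7 from row 2; 7 bumps 10 from row 3; 10 starts row 4. P = [[1, 3, 4, 6], [2, 5], [7], [10]].
Insert 8: appended to row 1. P = [[1, 3, 4, 6, 8], [2, 5], [7], [10]].
Insert 9: appended to row 1. P = [[1, 3, 4, 6, 8, 9], [2, 5], [7], [10]].

So P = [[1, 3, 4, 6, 8, 9], [2, 5], [7], [10]], Q = [[1, 2, 4, 5, 9, 10], [3, 7], [6], [8]].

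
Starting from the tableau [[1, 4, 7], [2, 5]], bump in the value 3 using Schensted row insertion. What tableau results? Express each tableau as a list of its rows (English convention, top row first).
[[1, 3, 7], [2, 4], [5]]

In row 1, 3 replaces 4 (the leftmost entry greater than 3); 4 is bumped to row 2. In row 2, 4 replaces 5 (the leftmost entry greater than 4); 5 is bumped to row 3. 5 starts a new row 3. The new tableau is [[1, 3, 7], [2, 4], [5]].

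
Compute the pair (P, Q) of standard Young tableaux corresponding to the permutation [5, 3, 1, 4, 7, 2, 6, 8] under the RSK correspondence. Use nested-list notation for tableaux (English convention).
Insert each entry of the permutation into P by Schensted row insertion, recording in Q the position of each new cell.

After inserting 5: P = [[5]].
After inserting 3: P = [[3], [5]].
After inserting 1: P = [[1], [3], [5]].
After inserting 4: P = [[1, 4], [3], [5]].
After inserting 7: P = [[1, 4, 7], [3], [5]].
After inserting 2: P = [[1, 2, 7], [3, 4], [5]].
After inserting 6: P = [[1, 2, 6], [3, 4, 7], [5]].
After inserting 8: P = [[1, 2, 6, 8], [3, 4, 7], [5]].

So P = [[1, 2, 6, 8], [3, 4, 7], [5]], Q = [[1, 4, 5, 8], [2, 6, 7], [3]].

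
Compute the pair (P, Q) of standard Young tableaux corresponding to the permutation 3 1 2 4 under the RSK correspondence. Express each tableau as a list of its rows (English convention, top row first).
Insert each entry of the permutation into P by Schensted row insertion, recording in Q the position of each new cell.

Insert 3: appended to row 1. P = [[3]], Q = [[1]].
Insert 1: 1 bumps 3 from row 1; 3 starts row 2. P = [[1], [3]], Q = [[1], [2]].
Insert 2: appended to row 1. P = [[1, 2], [3]], Q = [[1, 3], [2]].
Insert 4: appended to row 1. P = [[1, 2, 4], [3]], Q = [[1, 3, 4], [2]].

So P = [[1, 2, 4], [3]], Q = [[1, 3, 4], [2]].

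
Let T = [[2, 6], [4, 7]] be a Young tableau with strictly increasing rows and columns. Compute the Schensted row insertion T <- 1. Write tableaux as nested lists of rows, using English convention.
[[1, 6], [2, 7], [4]]

In row 1, 1 replaces 2 (the leftmost entry greater than 1); 2 is bumped to row 2. In row 2, 2 replaces 4 (the leftmost entry greater than 2); 4 is bumped to row 3. 4 starts a new row 3. The new tableau is [[1, 6], [2, 7], [4]].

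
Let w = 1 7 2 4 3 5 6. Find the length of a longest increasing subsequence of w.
5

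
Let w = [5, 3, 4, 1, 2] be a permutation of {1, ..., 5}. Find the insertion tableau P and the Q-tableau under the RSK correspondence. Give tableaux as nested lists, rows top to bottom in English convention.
Insert each entry of the permutation into P by Schensted row insertion, recording in Q the position of each new cell.

Insert 5: appended to row 1. P = [[5]].
Insert 3: 3 bumps 5 from row 1; 5 starts row 2. P = [[3], [5]].
Insert 4: appended to row 1. P = [[3, 4], [5]].
Insert 1: 1 bumps 3 from row 1; 3 bumps 5 from row 2; 5 starts row 3. P = [[1, 4], [3], [5]].
Insert 2: 2 bumps 4 from row 1; 4 appends to row 2. P = [[1, 2], [3, 4], [5]].

So P = [[1, 2], [3, 4], [5]], Q = [[1, 3], [2, 5], [4]].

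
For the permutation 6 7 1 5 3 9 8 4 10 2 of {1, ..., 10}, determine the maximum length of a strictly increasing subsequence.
4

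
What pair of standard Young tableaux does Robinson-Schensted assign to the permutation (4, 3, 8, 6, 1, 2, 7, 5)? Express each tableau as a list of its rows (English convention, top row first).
P = [[1, 2, 5], [3, 6, 7], [4, 8]], Q = [[1, 3, 7], [2, 4, 8], [5, 6]]

Insert each entry of the permutation into P by Schensted row insertion, recording in Q the position of each new cell.

Insert 4: appended to row 1. P = [[4]], Q = [[1]].
Insert 3: 3 bumps 4 from row 1; 4 starts row 2. P = [[3], [4]], Q = [[1], [2]].
Insert 8: appended to row 1. P = [[3, 8], [4]], Q = [[1, 3], [2]].
Insert 6: 6 bumps 8 from row 1; 8 appends to row 2. P = [[3, 6], [4, 8]], Q = [[1, 3], [2, 4]].
Insert 1: 1 bumps 3 from row 1; 3 bumps 4 from row 2; 4 starts row 3. P = [[1, 6], [3, 8], [4]], Q = [[1, 3], [2, 4], [5]].
Insert 2: 2 bumps 6 from row 1; 6 bumps 8 from row 2; 8 appends to row 3. P = [[1, 2], [3, 6], [4, 8]], Q = [[1, 3], [2, 4], [5, 6]].
Insert 7: appended to row 1. P = [[1, 2, 7], [3, 6], [4, 8]], Q = [[1, 3, 7], [2, 4], [5, 6]].
Insert 5: 5 bumps 7 from row 1; 7 appends to row 2. P = [[1, 2, 5], [3, 6, 7], [4, 8]], Q = [[1, 3, 7], [2, 4, 8], [5, 6]].

So P = [[1, 2, 5], [3, 6, 7], [4, 8]], Q = [[1, 3, 7], [2, 4, 8], [5, 6]].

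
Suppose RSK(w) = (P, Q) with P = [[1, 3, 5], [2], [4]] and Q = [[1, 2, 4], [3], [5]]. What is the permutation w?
Reverse RSK: for i = n, n-1, ..., 1, locate i in Q, remove the corresponding corner cell from P, and reverse-bump its entry up through P; the value ejected from row 1 is w(i).

So w = 2 4 3 5 1.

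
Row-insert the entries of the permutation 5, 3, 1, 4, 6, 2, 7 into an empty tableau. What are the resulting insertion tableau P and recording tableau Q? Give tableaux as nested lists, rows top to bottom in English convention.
Insert each entry of the permutation into P by Schensted row insertion, recording in Q the position of each new cell.

Insert 5: appended to row 1. P = [[5]].
Insert 3: 3 bumps 5 from row 1; 5 starts row 2. P = [[3], [5]].
Insert 1: 1 bumps 3 from row 1; 3 bumps 5 from row 2; 5 starts row 3. P = [[1], [3], [5]].
Insert 4: appended to row 1. P = [[1, 4], [3], [5]].
Insert 6: appended to row 1. P = [[1, 4, 6], [3], [5]].
Insert 2: 2 bumps 4 from row 1; 4 appends to row 2. P = [[1, 2, 6], [3, 4], [5]].
Insert 7: appended to row 1. P = [[1, 2, 6, 7], [3, 4], [5]].

So P = [[1, 2, 6, 7], [3, 4], [5]], Q = [[1, 4, 5, 7], [2, 6], [3]].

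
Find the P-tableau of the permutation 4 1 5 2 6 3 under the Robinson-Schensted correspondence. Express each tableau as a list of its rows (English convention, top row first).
P = [[1, 2, 3], [4, 5, 6]]

Insert 4: appended to row 1. P = [[4]].
Insert 1: 1 bumps 4 from row 1; 4 starts row 2. P = [[1], [4]].
Insert 5: appended to row 1. P = [[1, 5], [4]].
Insert 2: 2 bumps 5 from row 1; 5 appends to row 2. P = [[1, 2], [4, 5]].
Insert 6: appended to row 1. P = [[1, 2, 6], [4, 5]].
Insert 3: 3 bumps 6 from row 1; 6 appends to row 2. P = [[1, 2, 3], [4, 5, 6]].

So P = [[1, 2, 3], [4, 5, 6]].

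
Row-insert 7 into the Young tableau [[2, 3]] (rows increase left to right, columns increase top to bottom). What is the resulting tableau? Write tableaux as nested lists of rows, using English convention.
7 is larger than every entry of row 1, so it is appended to row 1. The new tableau is [[2, 3, 7]].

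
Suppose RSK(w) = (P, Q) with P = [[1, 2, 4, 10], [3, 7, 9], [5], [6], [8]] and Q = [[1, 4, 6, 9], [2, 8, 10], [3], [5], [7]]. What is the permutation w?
8 6 5 7 3 9 1 2 10 4

Reverse the RSK construction: for i from n down to 1, find the cell of Q containing i, remove the entry at that cell from P, and reverse-bump it up through P; the value ejected from row 1 is w(i).

Step i=10: Q has 10 at row 2, column 3; remove 9 from row 2 of P and reverse-bump: 9 enters row 1 and ejects 4. So w(10) = 4. P is now [[1, 2, 9, 10], [3, 7], [5], [6], [8]].
Step i=9: Q has 9 at row 1, column 4; remove that cell from P, ejecting 10. So w(9) = 10. P is now [[1, 2, 9], [3, 7], [5], [6], [8]].
Step i=8: Q has 8 at row 2, column 2; remove 7 from row 2 of P and reverse-bump: 7 enters row 1 and ejects 2. So w(8) = 2. P is now [[1, 7, 9], [3], [5], [6], [8]].
Step i=7: Q has 7 at row 5, column 1; remove 8 from row 5 of P and reverse-bump: 8 enters row 4 and ejects 6; 6 enters row 3 and ejects 5; 5 enters row 2 and ejects 3; 3 enters row 1 and ejects 1. So w(7) = 1. P is now [[3, 7, 9], [5], [6], [8]].
Step i=6: Q has 6 at row 1, column 3; remove that cell from P, ejecting 9. So w(6) = 9. P is now [[3, 7], [5], [6], [8]].
Step i=5: Q has 5 at row 4, column 1; remove 8 from row 4 of P and reverse-bump: 8 enters row 3 and ejects 6; 6 enters row 2 and ejects 5; 5 enters row 1 and ejects 3. So w(5) = 3. P is now [[5, 7], [6], [8]].
Step i=4: Q has 4 at row 1, column 2; remove that cell from P, ejecting 7. So w(4) = 7. P is now [[5], [6], [8]].
Step i=3: Q has 3 at row 3, column 1; remove 8 from row 3 of P and reverse-bump: 8 enters row 2 and ejects 6; 6 enters row 1 and ejects 5. So w(3) = 5. P is now [[6], [8]].
Step i=2: Q has 2 at row 2, column 1; remove 8 from row 2 of P and reverse-bump: 8 enters row 1 and ejects 6. So w(2) = 6. P is now [[8]].
Step i=1: Q has 1 at row 1, column 1; remove that cell from P, ejecting 8. So w(1) = 8. P is now [].

So w = 8 6 5 7 3 9 1 2 10 4.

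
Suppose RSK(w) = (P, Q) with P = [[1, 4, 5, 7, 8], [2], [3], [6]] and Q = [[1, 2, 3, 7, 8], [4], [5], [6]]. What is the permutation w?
Reverse the RSK construction: for i from n down to 1, find the cell of Q containing i, remove the entry at that cell from P, and reverse-bump it up through P; the value ejected from row 1 is w(i).

Step i=8: Q has 8 at row 1, column 5; remove that cell from P, ejecting 8. So w(8) = 8. P is now [[1, 4, 5, 7], [2], [3], [6]].
Step i=7: Q has 7 at row 1, column 4; remove that cell from P, ejecting 7. So w(7) = 7. P is now [[1, 4, 5], [2], [3], [6]].
Step i=6: Q has 6 at row 4, column 1; remove 6 from row 4 of P and reverse-bump: 6 enters row 3 and ejects 3; 3 enters row 2 and ejects 2; 2 enters row 1 and ejects 1. So w(6) = 1. P is now [[2, 4, 5], [3], [6]].
Step i=5: Q has 5 at row 3, column 1; remove 6 from row 3 of P and reverse-bump: 6 enters row 2 and ejects 3; 3 enters row 1 and ejects 2. So w(5) = 2. P is now [[3, 4, 5], [6]].
Step i=4: Q has 4 at row 2, column 1; remove 6 from row 2 of P and reverse-bump: 6 enters row 1 and ejects 5. So w(4) = 5. P is now [[3, 4, 6]].
Step i=3: Q has 3 at row 1, column 3; remove that cell from P, ejecting 6. So w(3) = 6. P is now [[3, 4]].
Step i=2: Q has 2 at row 1, column 2; remove that cell from P, ejecting 4. So w(2) = 4. P is now [[3]].
Step i=1: Q has 1 at row 1, column 1; remove that cell from P, ejecting 3. So w(1) = 3. P is now [].

So w = 3 4 6 5 2 1 7 8.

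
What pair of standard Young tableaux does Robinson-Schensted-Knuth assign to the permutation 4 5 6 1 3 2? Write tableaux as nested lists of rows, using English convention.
Insert each entry of the permutation into P by Schensted row insertion, recording in Q the position of each new cell.

After inserting 4: P = [[4]].
After inserting 5: P = [[4, 5]].
After inserting 6: P = [[4, 5, 6]].
After inserting 1: P = [[1, 5, 6], [4]].
After inserting 3: P = [[1, 3, 6], [4, 5]].
After inserting 2: P = [[1, 2, 6], [3, 5], [4]].

So P = [[1, 2, 6], [3, 5], [4]], Q = [[1, 2, 3], [4, 5], [6]].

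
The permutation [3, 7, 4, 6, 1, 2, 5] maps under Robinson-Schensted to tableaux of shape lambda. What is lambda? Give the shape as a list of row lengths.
[3, 3, 1]

Row-insert each entry into an empty tableau.

After inserting 3: P = [[3]].
After inserting 7: P = [[3, 7]].
After inserting 4: P = [[3, 4], [7]].
After inserting 6: P = [[3, 4, 6], [7]].
After inserting 1: P = [[1, 4, 6], [3], [7]].
After inserting 2: P = [[1, 2, 6], [3, 4], [7]].
After inserting 5: P = [[1, 2, 5], [3, 4, 6], [7]].

The final insertion tableau P = [[1, 2, 5], [3, 4, 6], [7]] has shape [3, 3, 1].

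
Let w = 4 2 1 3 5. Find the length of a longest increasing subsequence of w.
3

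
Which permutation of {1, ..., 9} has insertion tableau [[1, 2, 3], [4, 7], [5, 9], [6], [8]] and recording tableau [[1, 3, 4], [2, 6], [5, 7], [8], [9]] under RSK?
8 1 6 9 2 7 5 4 3

Reverse RSK: for i = n, n-1, ..., 1, locate i in Q, remove the corresponding corner cell from P, and reverse-bump its entry up through P; the value ejected from row 1 is w(i).

So w = 8 1 6 9 2 7 5 4 3.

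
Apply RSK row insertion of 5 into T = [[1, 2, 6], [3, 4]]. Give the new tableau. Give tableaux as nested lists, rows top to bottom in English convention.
In row 1, 5 replaces 6 (the leftmost entry greater than 5); 6 is bumped to row 2. 6 is appended to row 2. The new tableau is [[1, 2, 5], [3, 4, 6]].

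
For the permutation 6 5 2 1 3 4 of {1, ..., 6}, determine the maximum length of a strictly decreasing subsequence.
4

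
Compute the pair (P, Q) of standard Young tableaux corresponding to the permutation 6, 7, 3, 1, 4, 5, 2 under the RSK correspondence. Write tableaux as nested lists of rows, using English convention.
Insert each entry of the permutation into P by Schensted row insertion, recording in Q the position of each new cell.

Insert 6: appended to row 1. P = [[6]].
Insert 7: appended to row 1. P = [[6, 7]].
Insert 3: 3 bumps 6 from row 1; 6 starts row 2. P = [[3, 7], [6]].
Insert 1: 1 bumps 3 from row 1; 3 bumps 6 from row 2; 6 starts row 3. P = [[1, 7], [3], [6]].
Insert 4: 4 bumps 7 from row 1; 7 appends to row 2. P = [[1, 4], [3, 7], [6]].
Insert 5: appended to row 1. P = [[1, 4, 5], [3, 7], [6]].
Insert 2: 2 bumps 4 from row 1; 4 bumps 7 from row 2; 7 appends to row 3. P = [[1, 2, 5], [3, 4], [6, 7]].

So P = [[1, 2, 5], [3, 4], [6, 7]], Q = [[1, 2, 6], [3, 5], [4, 7]].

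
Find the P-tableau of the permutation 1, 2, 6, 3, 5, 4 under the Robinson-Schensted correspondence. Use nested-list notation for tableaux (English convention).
After inserting 1: P = [[1]].
After inserting 2: P = [[1, 2]].
After inserting 6: P = [[1, 2, 6]].
After inserting 3: P = [[1, 2, 3], [6]].
After inserting 5: P = [[1, 2, 3, 5], [6]].
After inserting 4: P = [[1, 2, 3, 4], [5], [6]].

So P = [[1, 2, 3, 4], [5], [6]].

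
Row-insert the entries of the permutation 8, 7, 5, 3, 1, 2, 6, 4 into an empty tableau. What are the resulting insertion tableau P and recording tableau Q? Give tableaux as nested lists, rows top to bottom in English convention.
P = [[1, 2, 4], [3, 6], [5], [7], [8]], Q = [[1, 6, 7], [2, 8], [3], [4], [5]]

Insert each entry of the permutation into P by Schensted row insertion, recording in Q the position of each new cell.

Insert 8: appended to row 1. P = [[8]].
Insert 7: 7 bumps 8 from row 1; 8 starts row 2. P = [[7], [8]].
Insert 5: 5 bumps 7 from row 1; 7 bumps 8 from row 2; 8 starts row 3. P = [[5], [7], [8]].
Insert 3: 3 bumps 5 from row 1; 5 bumps 7 from row 2; 7 bumps 8 from row 3; 8 starts row 4. P = [[3], [5], [7], [8]].
Insert 1: 1 bumps 3 from row 1; 3 bumps 5 from row 2; 5 bumps 7 from row 3; 7 bumps 8 from row 4; 8 starts row 5. P = [[1], [3], [5], [7], [8]].
Insert 2: appended to row 1. P = [[1, 2], [3], [5], [7], [8]].
Insert 6: appended to row 1. P = [[1, 2, 6], [3], [5], [7], [8]].
Insert 4: 4 bumps 6 from row 1; 6 appends to row 2. P = [[1, 2, 4], [3, 6], [5], [7], [8]].

So P = [[1, 2, 4], [3, 6], [5], [7], [8]], Q = [[1, 6, 7], [2, 8], [3], [4], [5]].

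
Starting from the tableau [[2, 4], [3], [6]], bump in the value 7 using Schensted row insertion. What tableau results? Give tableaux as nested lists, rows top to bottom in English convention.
7 is larger than every entry of row 1, so it is appended to row 1. The new tableau is [[2, 4, 7], [3], [6]].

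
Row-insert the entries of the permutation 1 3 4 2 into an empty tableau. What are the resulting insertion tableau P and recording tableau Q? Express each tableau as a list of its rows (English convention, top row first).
P = [[1, 2, 4], [3]], Q = [[1, 2, 3], [4]]

Insert each entry of the permutation into P by Schensted row insertion, recording in Q the position of each new cell.

After inserting 1: P = [[1]].
After inserting 3: P = [[1, 3]].
After inserting 4: P = [[1, 3, 4]].
After inserting 2: P = [[1, 2, 4], [3]].

So P = [[1, 2, 4], [3]], Q = [[1, 2, 3], [4]].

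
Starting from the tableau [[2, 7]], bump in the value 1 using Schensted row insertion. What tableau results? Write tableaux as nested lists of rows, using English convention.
[[1, 7], [2]]

In row 1, 1 replaces 2 (the leftmost entry greater than 1); 2 is bumped to row 2. 2 starts a new row 2. The new tableau is [[1, 7], [2]].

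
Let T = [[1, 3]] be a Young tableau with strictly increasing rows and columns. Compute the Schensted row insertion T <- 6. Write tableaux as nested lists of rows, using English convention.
6 is larger than every entry of row 1, so it is appended to row 1. The new tableau is [[1, 3, 6]].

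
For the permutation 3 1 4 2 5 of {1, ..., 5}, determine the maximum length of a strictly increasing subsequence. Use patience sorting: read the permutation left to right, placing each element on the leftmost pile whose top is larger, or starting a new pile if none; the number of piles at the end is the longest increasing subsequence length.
3: new pile. tops = [3]
1: onto pile 1 (replacing 3). tops = [1]
4: new pile. tops = [1, 4]
2: onto pile 2 (replacing 4). tops = [1, 2]
5: new pile. tops = [1, 2, 5]

3 piles, so the longest increasing subsequence has length 3.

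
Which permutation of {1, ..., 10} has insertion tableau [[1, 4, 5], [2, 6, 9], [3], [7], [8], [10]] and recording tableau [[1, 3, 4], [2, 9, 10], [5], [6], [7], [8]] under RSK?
Reverse the RSK construction: for i from n down to 1, find the cell of Q containing i, remove the entry at that cell from P, and reverse-bump it up through P; the value ejected from row 1 is w(i).

Step i=10: Q has 10 at row 2, column 3; remove 9 from row 2 of P and reverse-bump: 9 enters row 1 and ejects 5. So w(10) = 5. P is now [[1, 4, 9], [2, 6], [3], [7], [8], [10]].
Step i=9: Q has 9 at row 2, column 2; remove 6 from row 2 of P and reverse-bump: 6 enters row 1 and ejects 4. So w(9) = 4. P is now [[1, 6, 9], [2], [3], [7], [8], [10]].
Step i=8: Q has 8 at row 6, column 1; remove 10 from row 6 of P and reverse-bump: 10 enters row 5 and ejects 8; 8 enters row 4 and ejects 7; 7 enters row 3 and ejects 3; 3 enters row 2 and ejects 2; 2 enters row 1 and ejects 1. So w(8) = 1. P is now [[2, 6, 9], [3], [7], [8], [10]].
Step i=7: Q has 7 at row 5, column 1; remove 10 from row 5 of P and reverse-bump: 10 enters row 4 and ejects 8; 8 enters row 3 and ejects 7; 7 enters row 2 and ejects 3; 3 enters row 1 and ejects 2. So w(7) = 2. P is now [[3, 6, 9], [7], [8], [10]].
Step i=6: Q has 6 at row 4, column 1; remove 10 from row 4 of P and reverse-bump: 10 enters row 3 and ejects 8; 8 enters row 2 and ejects 7; 7 enters row 1 and ejects 6. So w(6) = 6. P is now [[3, 7, 9], [8], [10]].
Step i=5: Q has 5 at row 3, column 1; remove 10 from row 3 of P and reverse-bump: 10 enters row 2 and ejects 8; 8 enters row 1 and ejects 7. So w(5) = 7. P is now [[3, 8, 9], [10]].
Step i=4: Q has 4 at row 1, column 3; remove that cell from P, ejecting 9. So w(4) = 9. P is now [[3, 8], [10]].
Step i=3: Q has 3 at row 1, column 2; remove that cell from P, ejecting 8. So w(3) = 8. P is now [[3], [10]].
Step i=2: Q has 2 at row 2, column 1; remove 10 from row 2 of P and reverse-bump: 10 enters row 1 and ejects 3. So w(2) = 3. P is now [[10]].
Step i=1: Q has 1 at row 1, column 1; remove that cell from P, ejecting 10. So w(1) = 10. P is now [].

So w = 10 3 8 9 7 6 2 1 4 5.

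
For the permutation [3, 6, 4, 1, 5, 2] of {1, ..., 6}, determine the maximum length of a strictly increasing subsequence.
3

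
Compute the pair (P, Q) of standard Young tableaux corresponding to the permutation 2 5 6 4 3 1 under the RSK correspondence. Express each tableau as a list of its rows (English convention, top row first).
P = [[1, 3, 6], [2], [4], [5]], Q = [[1, 2, 3], [4], [5], [6]]

Insert each entry of the permutation into P by Schensted row insertion, recording in Q the position of each new cell.

Insert 2: appended to row 1. P = [[2]].
Insert 5: appended to row 1. P = [[2, 5]].
Insert 6: appended to row 1. P = [[2, 5, 6]].
Insert 4: 4 bumps 5 from row 1; 5 starts row 2. P = [[2, 4, 6], [5]].
Insert 3: 3 bumps 4 from row 1; 4 bumps 5 from row 2; 5 starts row 3. P = [[2, 3, 6], [4], [5]].
Insert 1: 1 bumps 2 from row 1; 2 bumps 4 from row 2; 4 bumps 5 from row 3; 5 starts row 4. P = [[1, 3, 6], [2], [4], [5]].

So P = [[1, 3, 6], [2], [4], [5]], Q = [[1, 2, 3], [4], [5], [6]].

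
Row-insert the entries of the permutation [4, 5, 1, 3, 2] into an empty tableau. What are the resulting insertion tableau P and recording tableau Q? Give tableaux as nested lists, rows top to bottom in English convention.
Insert each entry of the permutation into P by Schensted row insertion, recording in Q the position of each new cell.

Insert 4: appended to row 1. P = [[4]], Q = [[1]].
Insert 5: appended to row 1. P = [[4, 5]], Q = [[1, 2]].
Insert 1: 1 bumps 4 from row 1; 4 starts row 2. P = [[1, 5], [4]], Q = [[1, 2], [3]].
Insert 3: 3 bumps 5 from row 1; 5 appends to row 2. P = [[1, 3], [4, 5]], Q = [[1, 2], [3, 4]].
Insert 2: 2 bumps 3 from row 1; 3 bumps 4 from row 2; 4 starts row 3. P = [[1, 2], [3, 5], [4]], Q = [[1, 2], [3, 4], [5]].

So P = [[1, 2], [3, 5], [4]], Q = [[1, 2], [3, 4], [5]].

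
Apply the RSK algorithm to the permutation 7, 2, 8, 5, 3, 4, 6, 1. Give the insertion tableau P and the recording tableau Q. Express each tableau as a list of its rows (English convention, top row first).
P = [[1, 3, 4, 6], [2, 8], [5], [7]], Q = [[1, 3, 6, 7], [2, 4], [5], [8]]

Insert each entry of the permutation into P by Schensted row insertion, recording in Q the position of each new cell.

Insert 7: appended to row 1. P = [[7]].
Insert 2: 2 bumps 7 from row 1; 7 starts row 2. P = [[2], [7]].
Insert 8: appended to row 1. P = [[2, 8], [7]].
Insert 5: 5 bumps 8 from row 1; 8 appends to row 2. P = [[2, 5], [7, 8]].
Insert 3: 3 bumps 5 from row 1; 5 bumps 7 from row 2; 7 starts row 3. P = [[2, 3], [5, 8], [7]].
Insert 4: appended to row 1. P = [[2, 3, 4], [5, 8], [7]].
Insert 6: appended to row 1. P = [[2, 3, 4, 6], [5, 8], [7]].
Insert 1: 1 bumps 2 from row 1; 2 bumps 5 from row 2; 5 bumps 7 from row 3; 7 starts row 4. P = [[1, 3, 4, 6], [2, 8], [5], [7]].

So P = [[1, 3, 4, 6], [2, 8], [5], [7]], Q = [[1, 3, 6, 7], [2, 4], [5], [8]].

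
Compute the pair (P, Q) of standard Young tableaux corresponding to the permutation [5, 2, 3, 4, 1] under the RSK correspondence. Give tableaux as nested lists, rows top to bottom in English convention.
P = [[1, 3, 4], [2], [5]], Q = [[1, 3, 4], [2], [5]]

Insert each entry of the permutation into P by Schensted row insertion, recording in Q the position of each new cell.

Insert 5: appended to row 1. P = [[5]].
Insert 2: 2 bumps 5 from row 1; 5 starts row 2. P = [[2], [5]].
Insert 3: appended to row 1. P = [[2, 3], [5]].
Insert 4: appended to row 1. P = [[2, 3, 4], [5]].
Insert 1: 1 bumps 2 from row 1; 2 bumps 5 from row 2; 5 starts row 3. P = [[1, 3, 4], [2], [5]].

So P = [[1, 3, 4], [2], [5]], Q = [[1, 3, 4], [2], [5]].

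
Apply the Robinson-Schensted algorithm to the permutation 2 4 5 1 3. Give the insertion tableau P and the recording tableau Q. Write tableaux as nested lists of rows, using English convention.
P = [[1, 3, 5], [2, 4]], Q = [[1, 2, 3], [4, 5]]

Insert each entry of the permutation into P by Schensted row insertion, recording in Q the position of each new cell.

Insert 2: appended to row 1. P = [[2]], Q = [[1]].
Insert 4: appended to row 1. P = [[2, 4]], Q = [[1, 2]].
Insert 5: appended to row 1. P = [[2, 4, 5]], Q = [[1, 2, 3]].
Insert 1: 1 bumps 2 from row 1; 2 starts row 2. P = [[1, 4, 5], [2]], Q = [[1, 2, 3], [4]].
Insert 3: 3 bumps 4 from row 1; 4 appends to row 2. P = [[1, 3, 5], [2, 4]], Q = [[1, 2, 3], [4, 5]].

So P = [[1, 3, 5], [2, 4]], Q = [[1, 2, 3], [4, 5]].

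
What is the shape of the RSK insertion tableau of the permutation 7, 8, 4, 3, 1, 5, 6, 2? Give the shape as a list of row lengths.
Row-insert each entry into an empty tableau.

After inserting 7: P = [[7]].
After inserting 8: P = [[7, 8]].
After inserting 4: P = [[4, 8], [7]].
After inserting 3: P = [[3, 8], [4], [7]].
After inserting 1: P = [[1, 8], [3], [4], [7]].
After inserting 5: P = [[1, 5], [3, 8], [4], [7]].
After inserting 6: P = [[1, 5, 6], [3, 8], [4], [7]].
After inserting 2: P = [[1, 2, 6], [3, 5], [4, 8], [7]].

The final insertion tableau P = [[1, 2, 6], [3, 5], [4, 8], [7]] has shape [3, 2, 2, 1].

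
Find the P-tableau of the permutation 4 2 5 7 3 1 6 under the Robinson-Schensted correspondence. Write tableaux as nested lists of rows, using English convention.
P = [[1, 3, 6], [2, 5, 7], [4]]

Insert 4: appended to row 1. P = [[4]].
Insert 2: 2 bumps 4 from row 1; 4 starts row 2. P = [[2], [4]].
Insert 5: appended to row 1. P = [[2, 5], [4]].
Insert 7: appended to row 1. P = [[2, 5, 7], [4]].
Insert 3: 3 bumps 5 from row 1; 5 appends to row 2. P = [[2, 3, 7], [4, 5]].
Insert 1: 1 bumps 2 from row 1; 2 bumps 4 from row 2; 4 starts row 3. P = [[1, 3, 7], [2, 5], [4]].
Insert 6: 6 bumps 7 from row 1; 7 appends to row 2. P = [[1, 3, 6], [2, 5, 7], [4]].

So P = [[1, 3, 6], [2, 5, 7], [4]].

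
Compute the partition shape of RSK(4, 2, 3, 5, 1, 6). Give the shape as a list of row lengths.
[4, 1, 1]

Row-insert each entry into an empty tableau.

After inserting 4: P = [[4]].
After inserting 2: P = [[2], [4]].
After inserting 3: P = [[2, 3], [4]].
After inserting 5: P = [[2, 3, 5], [4]].
After inserting 1: P = [[1, 3, 5], [2], [4]].
After inserting 6: P = [[1, 3, 5, 6], [2], [4]].

The final insertion tableau P = [[1, 3, 5, 6], [2], [4]] has shape [4, 1, 1].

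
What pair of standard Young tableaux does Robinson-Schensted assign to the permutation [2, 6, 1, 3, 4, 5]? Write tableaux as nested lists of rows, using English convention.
Insert each entry of the permutation into P by Schensted row insertion, recording in Q the position of each new cell.

Insert 2: appended to row 1. P = [[2]], Q = [[1]].
Insert 6: appended to row 1. P = [[2, 6]], Q = [[1, 2]].
Insert 1: 1 bumps 2 from row 1; 2 starts row 2. P = [[1, 6], [2]], Q = [[1, 2], [3]].
Insert 3: 3 bumps 6 from row 1; 6 appends to row 2. P = [[1, 3], [2, 6]], Q = [[1, 2], [3, 4]].
Insert 4: appended to row 1. P = [[1, 3, 4], [2, 6]], Q = [[1, 2, 5], [3, 4]].
Insert 5: appended to row 1. P = [[1, 3, 4, 5], [2, 6]], Q = [[1, 2, 5, 6], [3, 4]].

So P = [[1, 3, 4, 5], [2, 6]], Q = [[1, 2, 5, 6], [3, 4]].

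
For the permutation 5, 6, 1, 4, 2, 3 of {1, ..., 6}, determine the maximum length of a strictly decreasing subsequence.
3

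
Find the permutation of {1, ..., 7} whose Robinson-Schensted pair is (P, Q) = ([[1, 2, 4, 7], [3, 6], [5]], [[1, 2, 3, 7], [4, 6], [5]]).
1 5 6 3 2 4 7

Reverse the RSK construction: for i from n down to 1, find the cell of Q containing i, remove the entry at that cell from P, and reverse-bump it up through P; the value ejected from row 1 is w(i).

Step i=7: Q has 7 at row 1, column 4; remove that cell from P, ejecting 7. So w(7) = 7. P is now [[1, 2, 4], [3, 6], [5]].
Step i=6: Q has 6 at row 2, column 2; remove 6 from row 2 of P and reverse-bump: 6 enters row 1 and ejects 4. So w(6) = 4. P is now [[1, 2, 6], [3], [5]].
Step i=5: Q has 5 at row 3, column 1; remove 5 from row 3 of P and reverse-bump: 5 enters row 2 and ejects 3; 3 enters row 1 and ejects 2. So w(5) = 2. P is now [[1, 3, 6], [5]].
Step i=4: Q has 4 at row 2, column 1; remove 5 from row 2 of P and reverse-bump: 5 enters row 1 and ejects 3. So w(4) = 3. P is now [[1, 5, 6]].
Step i=3: Q has 3 at row 1, column 3; remove that cell from P, ejecting 6. So w(3) = 6. P is now [[1, 5]].
Step i=2: Q has 2 at row 1, column 2; remove that cell from P, ejecting 5. So w(2) = 5. P is now [[1]].
Step i=1: Q has 1 at row 1, column 1; remove that cell from P, ejecting 1. So w(1) = 1. P is now [].

So w = 1 5 6 3 2 4 7.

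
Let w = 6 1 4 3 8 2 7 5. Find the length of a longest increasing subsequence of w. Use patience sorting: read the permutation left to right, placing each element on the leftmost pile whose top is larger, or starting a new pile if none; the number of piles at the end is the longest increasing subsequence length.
3

6: new pile. tops = [6]
1: onto pile 1 (replacing 6). tops = [1]
4: new pile. tops = [1, 4]
3: onto pile 2 (replacing 4). tops = [1, 3]
8: new pile. tops = [1, 3, 8]
2: onto pile 2 (replacing 3). tops = [1, 2, 8]
7: onto pile 3 (replacing 8). tops = [1, 2, 7]
5: onto pile 3 (replacing 7). tops = [1, 2, 5]

3 piles, so the longest increasing subsequence has length 3.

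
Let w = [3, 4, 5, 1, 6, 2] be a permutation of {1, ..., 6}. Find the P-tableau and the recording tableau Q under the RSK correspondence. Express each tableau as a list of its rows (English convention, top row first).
P = [[1, 2, 5, 6], [3, 4]], Q = [[1, 2, 3, 5], [4, 6]]

Insert each entry of the permutation into P by Schensted row insertion, recording in Q the position of each new cell.

After inserting 3: P = [[3]].
After inserting 4: P = [[3, 4]].
After inserting 5: P = [[3, 4, 5]].
After inserting 1: P = [[1, 4, 5], [3]].
After inserting 6: P = [[1, 4, 5, 6], [3]].
After inserting 2: P = [[1, 2, 5, 6], [3, 4]].

So P = [[1, 2, 5, 6], [3, 4]], Q = [[1, 2, 3, 5], [4, 6]].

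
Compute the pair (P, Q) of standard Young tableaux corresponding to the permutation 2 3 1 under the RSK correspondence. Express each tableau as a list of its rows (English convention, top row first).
Insert each entry of the permutation into P by Schensted row insertion, recording in Q the position of each new cell.

Insert 2: appended to row 1. P = [[2]].
Insert 3: appended to row 1. P = [[2, 3]].
Insert 1: 1 bumps 2 from row 1; 2 starts row 2. P = [[1, 3], [2]].

So P = [[1, 3], [2]], Q = [[1, 2], [3]].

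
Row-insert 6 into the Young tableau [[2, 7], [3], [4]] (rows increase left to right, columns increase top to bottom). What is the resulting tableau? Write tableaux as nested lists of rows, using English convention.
[[2, 6], [3, 7], [4]]

In row 1, 6 replaces 7 (the leftmost entry greater than 6); 7 is bumped to row 2. 7 is appended to row 2. The new tableau is [[2, 6], [3, 7], [4]].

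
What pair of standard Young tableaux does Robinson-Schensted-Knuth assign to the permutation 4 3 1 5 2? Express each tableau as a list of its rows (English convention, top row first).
P = [[1, 2], [3, 5], [4]], Q = [[1, 4], [2, 5], [3]]

Insert each entry of the permutation into P by Schensted row insertion, recording in Q the position of each new cell.

After inserting 4: P = [[4]].
After inserting 3: P = [[3], [4]].
After inserting 1: P = [[1], [3], [4]].
After inserting 5: P = [[1, 5], [3], [4]].
After inserting 2: P = [[1, 2], [3, 5], [4]].

So P = [[1, 2], [3, 5], [4]], Q = [[1, 4], [2, 5], [3]].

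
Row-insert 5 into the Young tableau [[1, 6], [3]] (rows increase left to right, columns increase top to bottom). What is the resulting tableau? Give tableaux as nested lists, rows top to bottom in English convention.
In row 1, 5 replaces 6 (the leftmost entry greater than 5); 6 is bumped to row 2. 6 is appended to row 2. The new tableau is [[1, 5], [3, 6]].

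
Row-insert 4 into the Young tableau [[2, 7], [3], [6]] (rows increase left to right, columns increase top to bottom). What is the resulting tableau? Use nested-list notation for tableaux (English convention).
[[2, 4], [3, 7], [6]]

In row 1, 4 replaces 7 (the leftmost entry greater than 4); 7 is bumped to row 2. 7 is appended to row 2. The new tableau is [[2, 4], [3, 7], [6]].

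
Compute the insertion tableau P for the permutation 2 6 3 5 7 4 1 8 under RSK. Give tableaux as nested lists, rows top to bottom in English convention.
P = [[1, 3, 4, 7, 8], [2], [5], [6]]

Insert 2: appended to row 1. P = [[2]].
Insert 6: appended to row 1. P = [[2, 6]].
Insert 3: 3 bumps 6 from row 1; 6 starts row 2. P = [[2, 3], [6]].
Insert 5: appended to row 1. P = [[2, 3, 5], [6]].
Insert 7: appended to row 1. P = [[2, 3, 5, 7], [6]].
Insert 4: 4 bumps 5 from row 1; 5 bumps 6 from row 2; 6 starts row 3. P = [[2, 3, 4, 7], [5], [6]].
Insert 1: 1 bumps 2 from row 1; 2 bumps 5 from row 2; 5 bumps 6 from row 3; 6 starts row 4. P = [[1, 3, 4, 7], [2], [5], [6]].
Insert 8: appended to row 1. P = [[1, 3, 4, 7, 8], [2], [5], [6]].

So P = [[1, 3, 4, 7, 8], [2], [5], [6]].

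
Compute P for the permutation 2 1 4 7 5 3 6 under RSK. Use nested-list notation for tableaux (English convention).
Insert 2: appended to row 1. P = [[2]].
Insert 1: 1 bumps 2 from row 1; 2 starts row 2. P = [[1], [2]].
Insert 4: appended to row 1. P = [[1, 4], [2]].
Insert 7: appended to row 1. P = [[1, 4, 7], [2]].
Insert 5: 5 bumps 7 from row 1; 7 appends to row 2. P = [[1, 4, 5], [2, 7]].
Insert 3: 3 bumps 4 from row 1; 4 bumps 7 from row 2; 7 starts row 3. P = [[1, 3, 5], [2, 4], [7]].
Insert 6: appended to row 1. P = [[1, 3, 5, 6], [2, 4], [7]].

So P = [[1, 3, 5, 6], [2, 4], [7]].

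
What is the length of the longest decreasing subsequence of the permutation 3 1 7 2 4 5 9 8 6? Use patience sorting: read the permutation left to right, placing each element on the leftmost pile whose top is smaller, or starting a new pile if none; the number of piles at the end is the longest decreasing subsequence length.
3

3: new pile. tops = [3]
1: new pile. tops = [3, 1]
7: onto pile 1 (replacing 3). tops = [7, 1]
2: onto pile 2 (replacing 1). tops = [7, 2]
4: onto pile 2 (replacing 2). tops = [7, 4]
5: onto pile 2 (replacing 4). tops = [7, 5]
9: onto pile 1 (replacing 7). tops = [9, 5]
8: onto pile 2 (replacing 5). tops = [9, 8]
6: new pile. tops = [9, 8, 6]

3 piles, so the longest decreasing subsequence has length 3.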